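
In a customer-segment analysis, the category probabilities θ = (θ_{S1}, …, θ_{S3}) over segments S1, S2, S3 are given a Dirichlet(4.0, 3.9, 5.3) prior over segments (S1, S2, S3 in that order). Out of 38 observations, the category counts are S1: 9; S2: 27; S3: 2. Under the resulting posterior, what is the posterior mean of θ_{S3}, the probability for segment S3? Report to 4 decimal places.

The Dirichlet prior is conjugate to the Multinomial likelihood: each posterior αⱼ = prior αⱼ + observed count nⱼ.
Posterior concentration: (13.0, 30.9, 7.3), total = 51.2.
E[θ_{S3}|data] = α_{S3}/Σα = 7.3/51.2 = 0.1426.

0.1426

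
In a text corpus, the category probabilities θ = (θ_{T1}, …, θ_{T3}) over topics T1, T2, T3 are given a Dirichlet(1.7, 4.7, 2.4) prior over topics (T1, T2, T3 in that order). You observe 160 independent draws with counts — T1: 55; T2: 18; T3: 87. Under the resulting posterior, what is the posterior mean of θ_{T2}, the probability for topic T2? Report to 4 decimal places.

0.1345

The Dirichlet prior is conjugate to the Multinomial likelihood: each posterior αⱼ = prior αⱼ + observed count nⱼ.
Posterior concentration: (56.7, 22.7, 89.4), total = 168.8.
E[θ_{T2}|data] = α_{T2}/Σα = 22.7/168.8 = 0.1345.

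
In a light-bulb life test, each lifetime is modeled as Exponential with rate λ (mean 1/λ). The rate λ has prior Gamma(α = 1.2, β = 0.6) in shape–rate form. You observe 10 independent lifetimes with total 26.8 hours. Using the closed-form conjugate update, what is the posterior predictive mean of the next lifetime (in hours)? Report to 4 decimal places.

With a Gamma(shape α, rate β) prior on the exponential rate λ, the posterior after n observations with total T = Σxᵢ is Gamma(α+n, β+T).
Posterior: Gamma(1.2+10, 0.6+26.8) = Gamma(11.2, 27.4).
The predictive distribution for the next observation is Lomax; its mean is β/(α−1) = 27.4/10.2 = 2.6863.

2.6863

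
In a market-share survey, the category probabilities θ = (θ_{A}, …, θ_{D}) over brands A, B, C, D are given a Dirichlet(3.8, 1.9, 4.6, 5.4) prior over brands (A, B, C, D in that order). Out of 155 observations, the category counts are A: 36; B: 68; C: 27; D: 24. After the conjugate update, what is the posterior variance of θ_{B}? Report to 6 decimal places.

0.001408

The Dirichlet prior is conjugate to the Multinomial likelihood: each posterior αⱼ = prior αⱼ + observed count nⱼ.
Posterior concentration: (39.8, 69.9, 31.6, 29.4), total = 170.7.
Var[θ_j] = α_j(Σα−α_j)/((Σα)²(Σα+1)) = 69.9·100.8/(170.7²·171.7) = 0.001408.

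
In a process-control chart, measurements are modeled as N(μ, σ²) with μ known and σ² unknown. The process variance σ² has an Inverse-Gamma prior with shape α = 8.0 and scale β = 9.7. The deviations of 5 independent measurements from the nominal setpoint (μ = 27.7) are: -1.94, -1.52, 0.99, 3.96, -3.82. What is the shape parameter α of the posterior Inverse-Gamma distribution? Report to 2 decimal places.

With known mean μ and an Inverse-Gamma(α, β) prior on σ², the Normal likelihood is conjugate: posterior is Inv-Gamma(α + n/2, β + Σ(xᵢ−μ)²/2).
Σ(xᵢ−μ)² = (-1.94)² + (-1.52)² + (0.99)² + (3.96)² + (-3.82)² = 37.3281.
Posterior: Inv-Gamma(8.0 + 5/2, 9.7 + 37.3281/2) = Inv-Gamma(10.50, 28.36405).
Posterior α = 10.50.

10.50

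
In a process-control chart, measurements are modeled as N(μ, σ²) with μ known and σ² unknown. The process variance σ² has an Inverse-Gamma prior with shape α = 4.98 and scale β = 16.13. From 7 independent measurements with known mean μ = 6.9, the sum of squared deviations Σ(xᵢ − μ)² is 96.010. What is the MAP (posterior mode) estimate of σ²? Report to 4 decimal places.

6.7653

With known mean μ and an Inverse-Gamma(α, β) prior on σ², the Normal likelihood is conjugate: posterior is Inv-Gamma(α + n/2, β + Σ(xᵢ−μ)²/2).
Posterior: Inv-Gamma(4.98 + 7/2, 16.13 + 96.010/2) = Inv-Gamma(8.48, 64.1350).
Mode = β/(α+1) = 64.1350/9.48 = 6.7653.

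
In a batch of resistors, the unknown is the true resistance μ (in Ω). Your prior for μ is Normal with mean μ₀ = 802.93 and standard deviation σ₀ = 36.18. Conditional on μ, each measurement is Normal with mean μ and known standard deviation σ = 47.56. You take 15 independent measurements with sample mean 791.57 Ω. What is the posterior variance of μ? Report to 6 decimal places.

For Normal data with known variance σ², a Normal(μ₀, σ₀²) prior on μ is conjugate. Posterior precision = 1/σ₀² + n/σ²; posterior mean is the precision-weighted average of μ₀ and x̄.
σ₀² = 36.18² = 1308.9924, σ² = 47.56² = 2261.9536; σ² + n·σ₀² = 2261.9536 + 15·1308.9924 = 21896.8396.
Posterior precision = 1/σ₀² + n/σ² = 1/1308.9924 + 15/2261.9536 = (σ² + n·σ₀²)/(σ₀²σ²) = 21896.8396/(1308.9924·2261.9536); posterior variance σₙ² = σ₀²σ²/(σ² + n·σ₀²) = 1308.9924·2261.9536/21896.8396 = 135.219517.

135.219517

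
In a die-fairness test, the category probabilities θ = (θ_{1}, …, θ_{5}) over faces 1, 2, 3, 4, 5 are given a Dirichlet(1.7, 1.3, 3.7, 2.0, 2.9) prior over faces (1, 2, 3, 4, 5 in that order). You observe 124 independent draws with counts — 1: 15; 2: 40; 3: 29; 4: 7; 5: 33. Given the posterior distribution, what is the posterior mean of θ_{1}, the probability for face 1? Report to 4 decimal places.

The Dirichlet prior is conjugate to the Multinomial likelihood: each posterior αⱼ = prior αⱼ + observed count nⱼ.
Posterior concentration: (16.7, 41.3, 32.7, 9.0, 35.9), total = 135.6.
E[θ_{1}|data] = α_{1}/Σα = 16.7/135.6 = 0.1232.

0.1232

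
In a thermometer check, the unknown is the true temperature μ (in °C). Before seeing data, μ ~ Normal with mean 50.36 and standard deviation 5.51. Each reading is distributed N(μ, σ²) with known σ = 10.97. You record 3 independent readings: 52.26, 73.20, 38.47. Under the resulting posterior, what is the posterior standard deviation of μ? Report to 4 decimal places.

4.1570

For Normal data with known variance σ², a Normal(μ₀, σ₀²) prior on μ is conjugate. Posterior precision = 1/σ₀² + n/σ²; posterior mean is the precision-weighted average of μ₀ and x̄.
σ₀² = 5.51² = 30.3601, σ² = 10.97² = 120.3409; σ² + n·σ₀² = 120.3409 + 3·30.3601 = 211.4212.
Posterior precision = 1/σ₀² + n/σ² = 1/30.3601 + 3/120.3409 = (σ² + n·σ₀²)/(σ₀²σ²) = 211.4212/(30.3601·120.3409); posterior variance σₙ² = σ₀²σ²/(σ² + n·σ₀²) = 30.3601·120.3409/211.4212 = 17.280962.
Posterior SD = √σₙ² = √(30.3601·120.3409/211.4212) = 4.1570.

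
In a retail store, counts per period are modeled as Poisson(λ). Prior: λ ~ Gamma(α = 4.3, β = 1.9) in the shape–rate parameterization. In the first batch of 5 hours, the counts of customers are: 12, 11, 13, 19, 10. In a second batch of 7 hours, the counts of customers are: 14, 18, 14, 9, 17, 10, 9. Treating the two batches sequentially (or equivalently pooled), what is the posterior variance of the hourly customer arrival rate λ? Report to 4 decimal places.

0.8297

With a Gamma(shape α, rate β) prior, the Poisson likelihood is conjugate: the posterior is Gamma(α + ΣXᵢ, β + n).
Batch 1: sum of counts S = 65 over n = 5 hours.
After batch 1: Gamma(α+S, β+n) = Gamma(4.3+65, 1.9+5) = Gamma(69.3, 6.9).
Batch 2: sum of counts S = 91 over n = 7 hours.
After batch 2: Gamma(α+S, β+n) = Gamma(69.3+91, 6.9+7) = Gamma(160.3, 13.9).
Var = α/β² = 160.3/13.9² = 0.8297.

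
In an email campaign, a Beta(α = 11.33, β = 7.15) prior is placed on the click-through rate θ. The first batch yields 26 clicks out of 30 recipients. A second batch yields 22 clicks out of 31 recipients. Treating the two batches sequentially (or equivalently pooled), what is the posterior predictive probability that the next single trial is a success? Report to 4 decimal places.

The Beta prior is conjugate to a Binomial/Bernoulli likelihood; the update adds successes to α and failures to β.
After batch 1: Beta(11.33+26, 7.15+4) = Beta(37.33, 11.15).
After batch 2: Beta(37.33+22, 11.15+9) = Beta(59.33, 20.15).
For a single future Bernoulli trial, P(success | data) = α/(α+β) = 0.7465.

0.7465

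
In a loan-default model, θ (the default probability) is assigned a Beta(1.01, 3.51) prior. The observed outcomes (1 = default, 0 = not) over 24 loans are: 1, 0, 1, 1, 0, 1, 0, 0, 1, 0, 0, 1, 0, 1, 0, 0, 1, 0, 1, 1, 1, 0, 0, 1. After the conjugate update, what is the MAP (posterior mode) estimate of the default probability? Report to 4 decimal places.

The Beta prior is conjugate to a Binomial/Bernoulli likelihood; the update adds successes to α and failures to β.
Posterior: Beta(α+k, β+n−k) = Beta(1.01+12, 3.51+12) = Beta(13.01, 15.51).
Mode of Beta(a,b) for a,b>1 is (a−1)/(a+b−2) = 12.01/26.52 = 0.4529.

0.4529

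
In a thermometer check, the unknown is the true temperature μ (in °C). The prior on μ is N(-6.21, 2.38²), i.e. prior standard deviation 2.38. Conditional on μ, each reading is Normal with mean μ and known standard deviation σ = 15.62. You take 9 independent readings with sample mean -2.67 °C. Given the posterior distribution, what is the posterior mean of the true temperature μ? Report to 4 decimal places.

-5.5982

For Normal data with known variance σ², a Normal(μ₀, σ₀²) prior on μ is conjugate. Posterior precision = 1/σ₀² + n/σ²; posterior mean is the precision-weighted average of μ₀ and x̄.
n·x̄ = 9·(-2.67) = -24.03.
σ₀² = 2.38² = 5.6644, σ² = 15.62² = 243.9844; σ² + n·σ₀² = 243.9844 + 9·5.6644 = 294.964.
Posterior mean = (μ₀/σ₀² + n·x̄/σ²)/(1/σ₀² + n/σ²) = (σ²·μ₀ + σ₀²·n·x̄)/(σ² + n·σ₀²) = (243.9844·(-6.21) + 5.6644·(-24.03))/294.964 = -1651.258656/294.964 = -5.5982.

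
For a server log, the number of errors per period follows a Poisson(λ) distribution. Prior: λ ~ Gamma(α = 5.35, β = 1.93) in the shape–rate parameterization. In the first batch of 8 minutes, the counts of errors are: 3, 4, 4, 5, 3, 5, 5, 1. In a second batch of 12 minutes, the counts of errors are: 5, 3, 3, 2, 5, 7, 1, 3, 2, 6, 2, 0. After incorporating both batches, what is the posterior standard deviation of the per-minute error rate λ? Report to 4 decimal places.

0.3932

With a Gamma(shape α, rate β) prior, the Poisson likelihood is conjugate: the posterior is Gamma(α + ΣXᵢ, β + n).
Batch 1: sum of counts S = 30 over n = 8 minutes.
After batch 1: Gamma(α+S, β+n) = Gamma(5.35+30, 1.93+8) = Gamma(35.35, 9.93).
Batch 2: sum of counts S = 39 over n = 12 minutes.
After batch 2: Gamma(α+S, β+n) = Gamma(35.35+39, 9.93+12) = Gamma(74.35, 21.93).
SD = √α/β = √74.35/21.93 = 0.3932.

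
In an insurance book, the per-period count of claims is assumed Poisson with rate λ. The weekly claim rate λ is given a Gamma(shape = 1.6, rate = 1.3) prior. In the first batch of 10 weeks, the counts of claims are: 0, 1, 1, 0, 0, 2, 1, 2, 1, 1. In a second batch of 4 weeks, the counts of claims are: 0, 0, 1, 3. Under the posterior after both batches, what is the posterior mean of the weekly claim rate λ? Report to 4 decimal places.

0.9542

With a Gamma(shape α, rate β) prior, the Poisson likelihood is conjugate: the posterior is Gamma(α + ΣXᵢ, β + n).
Batch 1: sum of counts S = 9 over n = 10 weeks.
After batch 1: Gamma(α+S, β+n) = Gamma(1.6+9, 1.3+10) = Gamma(10.6, 11.3).
Batch 2: sum of counts S = 4 over n = 4 weeks.
After batch 2: Gamma(α+S, β+n) = Gamma(10.6+4, 11.3+4) = Gamma(14.6, 15.3).
Posterior mean = α/β = 14.6/15.3 = 0.9542.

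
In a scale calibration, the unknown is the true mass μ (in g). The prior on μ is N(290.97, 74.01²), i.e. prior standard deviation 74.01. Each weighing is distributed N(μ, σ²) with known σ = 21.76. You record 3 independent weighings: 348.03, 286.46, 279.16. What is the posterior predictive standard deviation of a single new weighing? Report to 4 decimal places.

25.0382

For Normal data with known variance σ², a Normal(μ₀, σ₀²) prior on μ is conjugate. Posterior precision = 1/σ₀² + n/σ²; posterior mean is the precision-weighted average of μ₀ and x̄.
σ₀² = 74.01² = 5477.4801, σ² = 21.76² = 473.4976; σ² + n·σ₀² = 473.4976 + 3·5477.4801 = 16905.9379.
Posterior precision = 1/σ₀² + n/σ² = 1/5477.4801 + 3/473.4976 = (σ² + n·σ₀²)/(σ₀²σ²) = 16905.9379/(5477.4801·473.4976); posterior variance σₙ² = σ₀²σ²/(σ² + n·σ₀²) = 5477.4801·473.4976/16905.9379 = 153.411996.
Predictive variance for one new observation = σₙ² + σ² = 5477.4801·473.4976/16905.9379 + 473.4976 = σ²·(σ₀² + 16905.9379)/16905.9379 = 473.4976·22383.418/16905.9379 = 626.909596; SD = √(473.4976·22383.418/16905.9379) = 25.0382.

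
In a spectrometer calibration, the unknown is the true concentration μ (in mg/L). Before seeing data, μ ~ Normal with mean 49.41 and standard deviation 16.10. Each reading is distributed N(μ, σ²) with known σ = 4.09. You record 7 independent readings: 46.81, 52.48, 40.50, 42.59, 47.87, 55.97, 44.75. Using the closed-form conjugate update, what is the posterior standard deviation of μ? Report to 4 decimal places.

For Normal data with known variance σ², a Normal(μ₀, σ₀²) prior on μ is conjugate. Posterior precision = 1/σ₀² + n/σ²; posterior mean is the precision-weighted average of μ₀ and x̄.
σ₀² = 16.10² = 259.21, σ² = 4.09² = 16.7281; σ² + n·σ₀² = 16.7281 + 7·259.21 = 1831.1981.
Posterior precision = 1/σ₀² + n/σ² = 1/259.21 + 7/16.7281 = (σ² + n·σ₀²)/(σ₀²σ²) = 1831.1981/(259.21·16.7281); posterior variance σₙ² = σ₀²σ²/(σ² + n·σ₀²) = 259.21·16.7281/1831.1981 = 2.367898.
Posterior SD = √σₙ² = √(259.21·16.7281/1831.1981) = 1.5388.

1.5388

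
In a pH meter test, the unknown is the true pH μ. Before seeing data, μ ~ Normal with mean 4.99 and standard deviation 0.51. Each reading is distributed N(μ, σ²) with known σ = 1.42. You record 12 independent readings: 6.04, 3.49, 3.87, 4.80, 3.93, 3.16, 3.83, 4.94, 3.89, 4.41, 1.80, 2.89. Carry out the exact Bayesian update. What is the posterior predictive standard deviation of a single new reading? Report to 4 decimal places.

1.4555

For Normal data with known variance σ², a Normal(μ₀, σ₀²) prior on μ is conjugate. Posterior precision = 1/σ₀² + n/σ²; posterior mean is the precision-weighted average of μ₀ and x̄.
σ₀² = 0.51² = 0.2601, σ² = 1.42² = 2.0164; σ² + n·σ₀² = 2.0164 + 12·0.2601 = 5.1376.
Posterior precision = 1/σ₀² + n/σ² = 1/0.2601 + 12/2.0164 = (σ² + n·σ₀²)/(σ₀²σ²) = 5.1376/(0.2601·2.0164); posterior variance σₙ² = σ₀²σ²/(σ² + n·σ₀²) = 0.2601·2.0164/5.1376 = 0.102084.
Predictive variance for one new observation = σₙ² + σ² = 0.2601·2.0164/5.1376 + 2.0164 = σ²·(σ₀² + 5.1376)/5.1376 = 2.0164·5.3977/5.1376 = 2.118484; SD = √(2.0164·5.3977/5.1376) = 1.4555.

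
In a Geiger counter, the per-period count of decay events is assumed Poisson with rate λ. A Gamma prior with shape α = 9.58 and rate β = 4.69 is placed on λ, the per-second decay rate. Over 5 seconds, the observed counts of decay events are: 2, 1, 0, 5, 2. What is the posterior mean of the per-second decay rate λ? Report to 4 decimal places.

With a Gamma(shape α, rate β) prior, the Poisson likelihood is conjugate: the posterior is Gamma(α + ΣXᵢ, β + n).
Sum of counts S = 10 over n = 5 seconds.
Posterior: Gamma(α+S, β+n) = Gamma(9.58+10, 4.69+5) = Gamma(19.58, 9.69).
Posterior mean = α/β = 19.58/9.69 = 2.0206.

2.0206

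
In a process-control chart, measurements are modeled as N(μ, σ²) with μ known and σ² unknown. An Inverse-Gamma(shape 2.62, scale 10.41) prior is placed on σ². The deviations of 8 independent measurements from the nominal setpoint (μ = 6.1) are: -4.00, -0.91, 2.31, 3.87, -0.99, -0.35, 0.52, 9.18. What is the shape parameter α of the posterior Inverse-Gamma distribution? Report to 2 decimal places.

6.62

With known mean μ and an Inverse-Gamma(α, β) prior on σ², the Normal likelihood is conjugate: posterior is Inv-Gamma(α + n/2, β + Σ(xᵢ−μ)²/2).
Σ(xᵢ−μ)² = (-4.00)² + (-0.91)² + (2.31)² + (3.87)² + (-0.99)² + (-0.35)² + (0.52)² + (9.18)² = 122.7865.
Posterior: Inv-Gamma(2.62 + 8/2, 10.41 + 122.7865/2) = Inv-Gamma(6.62, 71.80325).
Posterior α = 6.62.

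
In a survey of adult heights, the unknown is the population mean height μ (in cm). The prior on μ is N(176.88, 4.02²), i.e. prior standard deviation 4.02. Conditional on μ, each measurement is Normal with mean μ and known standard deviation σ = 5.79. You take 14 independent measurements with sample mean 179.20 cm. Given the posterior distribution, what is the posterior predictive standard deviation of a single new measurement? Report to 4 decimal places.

5.9674

For Normal data with known variance σ², a Normal(μ₀, σ₀²) prior on μ is conjugate. Posterior precision = 1/σ₀² + n/σ²; posterior mean is the precision-weighted average of μ₀ and x̄.
σ₀² = 4.02² = 16.1604, σ² = 5.79² = 33.5241; σ² + n·σ₀² = 33.5241 + 14·16.1604 = 259.7697.
Posterior precision = 1/σ₀² + n/σ² = 1/16.1604 + 14/33.5241 = (σ² + n·σ₀²)/(σ₀²σ²) = 259.7697/(16.1604·33.5241); posterior variance σₙ² = σ₀²σ²/(σ² + n·σ₀²) = 16.1604·33.5241/259.7697 = 2.085551.
Predictive variance for one new observation = σₙ² + σ² = 16.1604·33.5241/259.7697 + 33.5241 = σ²·(σ₀² + 259.7697)/259.7697 = 33.5241·275.9301/259.7697 = 35.609651; SD = √(33.5241·275.9301/259.7697) = 5.9674.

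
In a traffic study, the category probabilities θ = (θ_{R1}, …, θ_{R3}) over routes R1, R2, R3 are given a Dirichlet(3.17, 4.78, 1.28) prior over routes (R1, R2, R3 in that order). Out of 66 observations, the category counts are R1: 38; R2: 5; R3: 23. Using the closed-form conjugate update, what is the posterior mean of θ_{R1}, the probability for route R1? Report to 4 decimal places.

0.5473

The Dirichlet prior is conjugate to the Multinomial likelihood: each posterior αⱼ = prior αⱼ + observed count nⱼ.
Posterior concentration: (41.17, 9.78, 24.28), total = 75.23.
E[θ_{R1}|data] = α_{R1}/Σα = 41.17/75.23 = 0.5473.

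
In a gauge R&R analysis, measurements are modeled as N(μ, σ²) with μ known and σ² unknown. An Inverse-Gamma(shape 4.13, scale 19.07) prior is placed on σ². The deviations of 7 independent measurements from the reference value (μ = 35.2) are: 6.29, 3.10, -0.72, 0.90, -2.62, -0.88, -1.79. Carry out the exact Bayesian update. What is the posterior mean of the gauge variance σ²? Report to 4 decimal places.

With known mean μ and an Inverse-Gamma(α, β) prior on σ², the Normal likelihood is conjugate: posterior is Inv-Gamma(α + n/2, β + Σ(xᵢ−μ)²/2).
Σ(xᵢ−μ)² = (6.29)² + (3.10)² + (-0.72)² + (0.90)² + (-2.62)² + (-0.88)² + (-1.79)² = 61.3454.
Posterior: Inv-Gamma(4.13 + 7/2, 19.07 + 61.3454/2) = Inv-Gamma(7.63, 49.74270).
E[σ²|data] = β/(α−1) = 49.74270/6.63 = 7.5027.

7.5027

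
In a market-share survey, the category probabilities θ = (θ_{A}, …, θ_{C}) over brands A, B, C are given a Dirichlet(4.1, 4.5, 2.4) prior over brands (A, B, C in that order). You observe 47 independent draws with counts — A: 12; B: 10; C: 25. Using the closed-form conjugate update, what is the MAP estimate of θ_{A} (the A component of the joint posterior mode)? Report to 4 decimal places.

The Dirichlet prior is conjugate to the Multinomial likelihood: each posterior αⱼ = prior αⱼ + observed count nⱼ.
Posterior concentration: (16.1, 14.5, 27.4), total = 58.0.
Joint mode component: (α_{A}−1)/(Σα−K) = 15.1/55.0 = 0.2745.

0.2745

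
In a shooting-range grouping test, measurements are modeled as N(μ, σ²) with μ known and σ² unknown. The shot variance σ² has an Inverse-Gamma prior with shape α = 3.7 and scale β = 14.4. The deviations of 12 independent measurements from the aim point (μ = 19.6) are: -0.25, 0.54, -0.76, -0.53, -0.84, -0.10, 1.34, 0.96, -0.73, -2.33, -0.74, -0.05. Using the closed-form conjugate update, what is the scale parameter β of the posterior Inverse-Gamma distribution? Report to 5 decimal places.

19.97865

With known mean μ and an Inverse-Gamma(α, β) prior on σ², the Normal likelihood is conjugate: posterior is Inv-Gamma(α + n/2, β + Σ(xᵢ−μ)²/2).
Σ(xᵢ−μ)² = (-0.25)² + (0.54)² + (-0.76)² + (-0.53)² + (-0.84)² + (-0.10)² + (1.34)² + (0.96)² + (-0.73)² + (-2.33)² + (-0.74)² + (-0.05)² = 11.1573.
Posterior: Inv-Gamma(3.7 + 12/2, 14.4 + 11.1573/2) = Inv-Gamma(9.70, 19.97865).
Posterior β = 19.97865.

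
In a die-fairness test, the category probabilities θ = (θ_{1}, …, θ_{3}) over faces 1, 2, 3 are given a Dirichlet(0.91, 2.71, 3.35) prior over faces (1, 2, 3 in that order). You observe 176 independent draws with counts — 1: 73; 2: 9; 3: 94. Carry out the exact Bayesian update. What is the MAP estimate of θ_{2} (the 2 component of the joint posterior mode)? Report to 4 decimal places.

The Dirichlet prior is conjugate to the Multinomial likelihood: each posterior αⱼ = prior αⱼ + observed count nⱼ.
Posterior concentration: (73.91, 11.71, 97.35), total = 182.97.
Joint mode component: (α_{2}−1)/(Σα−K) = 10.71/179.97 = 0.0595.

0.0595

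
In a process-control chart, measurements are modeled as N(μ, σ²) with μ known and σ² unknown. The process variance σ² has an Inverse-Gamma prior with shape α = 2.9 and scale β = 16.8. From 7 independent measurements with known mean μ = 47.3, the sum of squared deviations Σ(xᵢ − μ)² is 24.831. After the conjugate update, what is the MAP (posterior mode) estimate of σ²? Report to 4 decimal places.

3.9480

With known mean μ and an Inverse-Gamma(α, β) prior on σ², the Normal likelihood is conjugate: posterior is Inv-Gamma(α + n/2, β + Σ(xᵢ−μ)²/2).
Posterior: Inv-Gamma(2.9 + 7/2, 16.8 + 24.831/2) = Inv-Gamma(6.40, 29.2155).
Mode = β/(α+1) = 29.2155/7.40 = 3.9480.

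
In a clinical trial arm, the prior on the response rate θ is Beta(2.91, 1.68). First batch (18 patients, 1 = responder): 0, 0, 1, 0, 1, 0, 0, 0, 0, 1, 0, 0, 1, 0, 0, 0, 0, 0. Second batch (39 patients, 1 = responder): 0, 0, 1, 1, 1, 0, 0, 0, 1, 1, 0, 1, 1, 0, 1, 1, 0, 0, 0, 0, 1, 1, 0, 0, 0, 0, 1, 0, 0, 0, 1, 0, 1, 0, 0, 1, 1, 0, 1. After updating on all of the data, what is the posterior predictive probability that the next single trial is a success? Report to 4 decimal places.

The Beta prior is conjugate to a Binomial/Bernoulli likelihood; the update adds successes to α and failures to β.
After batch 1: Beta(2.91+4, 1.68+14) = Beta(6.91, 15.68).
After batch 2: Beta(6.91+17, 15.68+22) = Beta(23.91, 37.68).
For a single future Bernoulli trial, P(success | data) = α/(α+β) = 0.3882.

0.3882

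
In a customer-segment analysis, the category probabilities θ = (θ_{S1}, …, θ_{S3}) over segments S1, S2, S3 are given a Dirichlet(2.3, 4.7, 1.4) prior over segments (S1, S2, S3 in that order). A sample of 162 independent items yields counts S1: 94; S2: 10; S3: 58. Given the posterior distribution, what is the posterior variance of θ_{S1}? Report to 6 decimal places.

The Dirichlet prior is conjugate to the Multinomial likelihood: each posterior αⱼ = prior αⱼ + observed count nⱼ.
Posterior concentration: (96.3, 14.7, 59.4), total = 170.4.
Var[θ_j] = α_j(Σα−α_j)/((Σα)²(Σα+1)) = 96.3·74.1/(170.4²·171.4) = 0.001434.

0.001434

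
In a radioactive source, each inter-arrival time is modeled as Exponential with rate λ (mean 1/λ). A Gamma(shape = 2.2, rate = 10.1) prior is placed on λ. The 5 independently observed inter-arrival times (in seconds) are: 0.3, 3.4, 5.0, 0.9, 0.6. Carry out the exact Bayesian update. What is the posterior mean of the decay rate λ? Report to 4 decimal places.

With a Gamma(shape α, rate β) prior on the exponential rate λ, the posterior after n observations with total T = Σxᵢ is Gamma(α+n, β+T).
Sum of observations T = 10.2 seconds; n = 5.
Posterior: Gamma(2.2+5, 10.1+10.2) = Gamma(7.2, 20.3).
Posterior mean of λ = α/β = 7.2/20.3 = 0.3547.

0.3547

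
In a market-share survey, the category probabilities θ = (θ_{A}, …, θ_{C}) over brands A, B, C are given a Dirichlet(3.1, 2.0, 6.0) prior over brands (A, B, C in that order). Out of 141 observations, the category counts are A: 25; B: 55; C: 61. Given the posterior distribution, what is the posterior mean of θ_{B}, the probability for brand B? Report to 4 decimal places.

The Dirichlet prior is conjugate to the Multinomial likelihood: each posterior αⱼ = prior αⱼ + observed count nⱼ.
Posterior concentration: (28.1, 57.0, 67.0), total = 152.1.
E[θ_{B}|data] = α_{B}/Σα = 57.0/152.1 = 0.3748.

0.3748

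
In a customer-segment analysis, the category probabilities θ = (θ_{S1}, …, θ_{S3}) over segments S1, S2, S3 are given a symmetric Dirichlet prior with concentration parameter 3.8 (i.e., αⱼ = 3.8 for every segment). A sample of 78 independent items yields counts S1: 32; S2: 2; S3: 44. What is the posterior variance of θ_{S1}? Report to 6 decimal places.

The Dirichlet prior is conjugate to the Multinomial likelihood: each posterior αⱼ = prior αⱼ + observed count nⱼ.
Posterior concentration: (35.8, 5.8, 47.8), total = 89.4.
Var[θ_j] = α_j(Σα−α_j)/((Σα)²(Σα+1)) = 35.8·53.6/(89.4²·90.4) = 0.002656.

0.002656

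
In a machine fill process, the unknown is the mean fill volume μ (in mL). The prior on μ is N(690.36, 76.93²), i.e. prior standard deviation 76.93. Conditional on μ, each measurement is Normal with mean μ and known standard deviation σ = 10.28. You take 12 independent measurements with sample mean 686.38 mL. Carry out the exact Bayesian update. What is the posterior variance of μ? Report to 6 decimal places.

For Normal data with known variance σ², a Normal(μ₀, σ₀²) prior on μ is conjugate. Posterior precision = 1/σ₀² + n/σ²; posterior mean is the precision-weighted average of μ₀ and x̄.
σ₀² = 76.93² = 5918.2249, σ² = 10.28² = 105.6784; σ² + n·σ₀² = 105.6784 + 12·5918.2249 = 71124.3772.
Posterior precision = 1/σ₀² + n/σ² = 1/5918.2249 + 12/105.6784 = (σ² + n·σ₀²)/(σ₀²σ²) = 71124.3772/(5918.2249·105.6784); posterior variance σₙ² = σ₀²σ²/(σ² + n·σ₀²) = 5918.2249·105.6784/71124.3772 = 8.793448.

8.793448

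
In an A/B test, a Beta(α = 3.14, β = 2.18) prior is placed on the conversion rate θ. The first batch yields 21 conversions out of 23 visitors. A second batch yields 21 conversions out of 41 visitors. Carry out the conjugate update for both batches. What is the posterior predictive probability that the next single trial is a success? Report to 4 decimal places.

0.6512

The Beta prior is conjugate to a Binomial/Bernoulli likelihood; the update adds successes to α and failures to β.
After batch 1: Beta(3.14+21, 2.18+2) = Beta(24.14, 4.18).
After batch 2: Beta(24.14+21, 4.18+20) = Beta(45.14, 24.18).
For a single future Bernoulli trial, P(success | data) = α/(α+β) = 0.6512.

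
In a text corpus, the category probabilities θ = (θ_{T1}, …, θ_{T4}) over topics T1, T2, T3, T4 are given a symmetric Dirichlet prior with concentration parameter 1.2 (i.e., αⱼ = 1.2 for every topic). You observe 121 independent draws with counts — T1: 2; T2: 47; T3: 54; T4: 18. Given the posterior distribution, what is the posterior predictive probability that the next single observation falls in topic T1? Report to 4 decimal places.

0.0254

The Dirichlet prior is conjugate to the Multinomial likelihood: each posterior αⱼ = prior αⱼ + observed count nⱼ.
Posterior concentration: (3.2, 48.2, 55.2, 19.2), total = 125.8.
P(next = T1 | data) = α_{T1}/Σα = 0.0254.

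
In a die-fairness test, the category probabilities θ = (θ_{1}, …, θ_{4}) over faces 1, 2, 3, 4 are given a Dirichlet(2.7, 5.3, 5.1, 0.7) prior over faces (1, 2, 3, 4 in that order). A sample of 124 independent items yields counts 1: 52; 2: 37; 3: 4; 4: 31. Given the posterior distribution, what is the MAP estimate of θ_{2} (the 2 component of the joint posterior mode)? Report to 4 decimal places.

The Dirichlet prior is conjugate to the Multinomial likelihood: each posterior αⱼ = prior αⱼ + observed count nⱼ.
Posterior concentration: (54.7, 42.3, 9.1, 31.7), total = 137.8.
Joint mode component: (α_{2}−1)/(Σα−K) = 41.3/133.8 = 0.3087.

0.3087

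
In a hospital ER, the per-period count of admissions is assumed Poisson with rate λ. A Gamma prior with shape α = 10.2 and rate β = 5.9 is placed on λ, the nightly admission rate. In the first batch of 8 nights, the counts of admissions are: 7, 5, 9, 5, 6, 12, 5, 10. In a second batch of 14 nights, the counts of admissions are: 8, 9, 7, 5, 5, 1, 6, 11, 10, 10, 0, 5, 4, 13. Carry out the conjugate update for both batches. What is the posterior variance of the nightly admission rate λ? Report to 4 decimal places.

0.2097

With a Gamma(shape α, rate β) prior, the Poisson likelihood is conjugate: the posterior is Gamma(α + ΣXᵢ, β + n).
Batch 1: sum of counts S = 59 over n = 8 nights.
After batch 1: Gamma(α+S, β+n) = Gamma(10.2+59, 5.9+8) = Gamma(69.2, 13.9).
Batch 2: sum of counts S = 94 over n = 14 nights.
After batch 2: Gamma(α+S, β+n) = Gamma(69.2+94, 13.9+14) = Gamma(163.2, 27.9).
Var = α/β² = 163.2/27.9² = 0.2097.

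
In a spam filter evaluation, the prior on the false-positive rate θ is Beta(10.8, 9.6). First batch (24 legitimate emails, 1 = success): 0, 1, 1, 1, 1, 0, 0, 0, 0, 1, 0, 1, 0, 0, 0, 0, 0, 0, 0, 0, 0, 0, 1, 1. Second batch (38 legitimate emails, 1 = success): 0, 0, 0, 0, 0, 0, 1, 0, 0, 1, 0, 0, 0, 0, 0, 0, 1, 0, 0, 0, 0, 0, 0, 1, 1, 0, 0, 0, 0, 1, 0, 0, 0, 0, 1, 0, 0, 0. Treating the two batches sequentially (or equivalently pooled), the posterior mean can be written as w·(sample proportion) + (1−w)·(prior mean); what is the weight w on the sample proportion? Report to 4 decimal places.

The Beta prior is conjugate to a Binomial/Bernoulli likelihood; the update adds successes to α and failures to β.
Total number of legitimate emails: n = 24 + 38 = 62.
Posterior mean = (α₀+k)/(α₀+β₀+n) = [n/(α₀+β₀+n)]·(k/n) + [(α₀+β₀)/(α₀+β₀+n)]·α₀/(α₀+β₀), so only n and the prior enter the weight.
The weight on the data is w = n/(α₀+β₀+n) = 62/(10.8+9.6+62) = 62/82.4 = 0.7524.

0.7524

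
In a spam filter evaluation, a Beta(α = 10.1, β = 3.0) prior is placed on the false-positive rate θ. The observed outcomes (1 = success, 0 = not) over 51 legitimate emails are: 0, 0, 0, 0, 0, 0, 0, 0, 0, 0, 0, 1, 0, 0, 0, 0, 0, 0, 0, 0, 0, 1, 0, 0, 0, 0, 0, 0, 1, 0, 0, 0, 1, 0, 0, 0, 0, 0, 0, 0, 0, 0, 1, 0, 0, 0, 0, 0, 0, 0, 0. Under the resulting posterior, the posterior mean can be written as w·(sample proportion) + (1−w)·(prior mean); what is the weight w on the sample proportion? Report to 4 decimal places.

The Beta prior is conjugate to a Binomial/Bernoulli likelihood; the update adds successes to α and failures to β.
Posterior mean = (α₀+k)/(α₀+β₀+n) = [n/(α₀+β₀+n)]·(k/n) + [(α₀+β₀)/(α₀+β₀+n)]·α₀/(α₀+β₀), so only n and the prior enter the weight.
The weight on the data is w = n/(α₀+β₀+n) = 51/(10.1+3.0+51) = 51/64.1 = 0.7956.

0.7956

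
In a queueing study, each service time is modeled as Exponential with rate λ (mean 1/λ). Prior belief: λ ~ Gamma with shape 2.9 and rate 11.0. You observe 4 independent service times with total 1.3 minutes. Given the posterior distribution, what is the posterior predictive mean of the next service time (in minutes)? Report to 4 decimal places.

With a Gamma(shape α, rate β) prior on the exponential rate λ, the posterior after n observations with total T = Σxᵢ is Gamma(α+n, β+T).
Posterior: Gamma(2.9+4, 11.0+1.3) = Gamma(6.9, 12.3).
The predictive distribution for the next observation is Lomax; its mean is β/(α−1) = 12.3/5.9 = 2.0847.

2.0847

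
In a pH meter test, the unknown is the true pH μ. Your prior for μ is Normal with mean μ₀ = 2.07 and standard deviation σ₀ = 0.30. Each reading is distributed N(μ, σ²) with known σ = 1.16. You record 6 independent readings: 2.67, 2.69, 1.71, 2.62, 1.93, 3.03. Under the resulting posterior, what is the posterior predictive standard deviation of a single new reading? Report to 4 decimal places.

1.1874

For Normal data with known variance σ², a Normal(μ₀, σ₀²) prior on μ is conjugate. Posterior precision = 1/σ₀² + n/σ²; posterior mean is the precision-weighted average of μ₀ and x̄.
σ₀² = 0.30² = 0.09, σ² = 1.16² = 1.3456; σ² + n·σ₀² = 1.3456 + 6·0.09 = 1.8856.
Posterior precision = 1/σ₀² + n/σ² = 1/0.09 + 6/1.3456 = (σ² + n·σ₀²)/(σ₀²σ²) = 1.8856/(0.09·1.3456); posterior variance σₙ² = σ₀²σ²/(σ² + n·σ₀²) = 0.09·1.3456/1.8856 = 0.064226.
Predictive variance for one new observation = σₙ² + σ² = 0.09·1.3456/1.8856 + 1.3456 = σ²·(σ₀² + 1.8856)/1.8856 = 1.3456·1.9756/1.8856 = 1.409826; SD = √(1.3456·1.9756/1.8856) = 1.1874.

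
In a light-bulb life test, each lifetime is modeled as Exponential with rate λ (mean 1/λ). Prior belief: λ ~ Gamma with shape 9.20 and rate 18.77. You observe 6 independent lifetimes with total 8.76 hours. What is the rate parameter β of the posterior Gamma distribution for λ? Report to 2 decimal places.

With a Gamma(shape α, rate β) prior on the exponential rate λ, the posterior after n observations with total T = Σxᵢ is Gamma(α+n, β+T).
Posterior: Gamma(9.20+6, 18.77+8.76) = Gamma(15.20, 27.53).
Posterior β = 27.53.

27.53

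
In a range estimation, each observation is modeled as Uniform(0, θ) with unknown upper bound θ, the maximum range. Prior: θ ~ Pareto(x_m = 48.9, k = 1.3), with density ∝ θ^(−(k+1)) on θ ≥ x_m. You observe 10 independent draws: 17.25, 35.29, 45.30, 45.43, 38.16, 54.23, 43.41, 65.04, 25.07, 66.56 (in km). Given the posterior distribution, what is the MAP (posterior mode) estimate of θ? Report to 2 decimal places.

A Pareto(scale x_m, shape k) prior on the upper bound θ of Uniform(0, θ) is conjugate: posterior is Pareto(max(x_m, max xᵢ), k + n).
Sample maximum = 66.56; prior scale x_m = 48.9 → posterior scale = max = 66.56.
Posterior shape = 1.3 + 10 = 11.3.
The Pareto density is decreasing on [x_m, ∞), so the mode is x_m = 66.56.

66.56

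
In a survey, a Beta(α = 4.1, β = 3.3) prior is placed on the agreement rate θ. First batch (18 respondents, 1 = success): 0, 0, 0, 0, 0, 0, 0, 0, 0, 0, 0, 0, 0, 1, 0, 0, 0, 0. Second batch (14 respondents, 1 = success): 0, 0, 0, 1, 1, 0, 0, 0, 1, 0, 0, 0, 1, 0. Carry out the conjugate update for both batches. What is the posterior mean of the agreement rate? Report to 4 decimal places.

The Beta prior is conjugate to a Binomial/Bernoulli likelihood; the update adds successes to α and failures to β.
After batch 1: Beta(4.1+1, 3.3+17) = Beta(5.1, 20.3).
After batch 2: Beta(5.1+4, 20.3+10) = Beta(9.1, 30.3).
Posterior mean = α/(α+β) = 9.1/39.4 = 0.2310.

0.2310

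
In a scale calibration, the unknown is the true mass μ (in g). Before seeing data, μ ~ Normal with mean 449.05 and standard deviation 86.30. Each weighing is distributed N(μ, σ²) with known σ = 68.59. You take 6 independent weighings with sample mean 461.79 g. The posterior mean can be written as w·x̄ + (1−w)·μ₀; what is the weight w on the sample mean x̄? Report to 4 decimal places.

For Normal data with known variance σ², a Normal(μ₀, σ₀²) prior on μ is conjugate. Posterior precision = 1/σ₀² + n/σ²; posterior mean is the precision-weighted average of μ₀ and x̄.
σ₀² = 86.30² = 7447.69, σ² = 68.59² = 4704.5881. Prior precision 1/σ₀² = 1/7447.69; data precision n/σ² = 6/4704.5881.
w = (n/σ²)/(1/σ₀² + n/σ²) = n·σ₀²/(σ² + n·σ₀²) = 6·7447.69/(4704.5881 + 6·7447.69) = 44686.14/49390.7281 = 0.9047.

0.9047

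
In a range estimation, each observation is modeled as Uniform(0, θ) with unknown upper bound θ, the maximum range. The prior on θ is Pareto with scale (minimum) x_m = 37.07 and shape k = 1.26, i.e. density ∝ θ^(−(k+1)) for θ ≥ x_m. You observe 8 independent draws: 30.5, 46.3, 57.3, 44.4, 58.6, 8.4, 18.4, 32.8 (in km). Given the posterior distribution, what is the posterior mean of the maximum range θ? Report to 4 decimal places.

65.6944

A Pareto(scale x_m, shape k) prior on the upper bound θ of Uniform(0, θ) is conjugate: posterior is Pareto(max(x_m, max xᵢ), k + n).
Sample maximum = 58.6; prior scale x_m = 37.07 → posterior scale = max = 58.60.
Posterior shape = 1.26 + 8 = 9.26.
E[θ|data] = k·x_m/(k−1) = 9.26·58.60/8.26 = 65.6944.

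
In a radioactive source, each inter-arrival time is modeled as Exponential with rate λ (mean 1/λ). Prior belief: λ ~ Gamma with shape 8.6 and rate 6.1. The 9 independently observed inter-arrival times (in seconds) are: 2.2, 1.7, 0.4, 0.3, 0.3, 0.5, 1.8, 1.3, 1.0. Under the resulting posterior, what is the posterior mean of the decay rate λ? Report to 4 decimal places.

With a Gamma(shape α, rate β) prior on the exponential rate λ, the posterior after n observations with total T = Σxᵢ is Gamma(α+n, β+T).
Sum of observations T = 9.5 seconds; n = 9.
Posterior: Gamma(8.6+9, 6.1+9.5) = Gamma(17.6, 15.6).
Posterior mean of λ = α/β = 17.6/15.6 = 1.1282.

1.1282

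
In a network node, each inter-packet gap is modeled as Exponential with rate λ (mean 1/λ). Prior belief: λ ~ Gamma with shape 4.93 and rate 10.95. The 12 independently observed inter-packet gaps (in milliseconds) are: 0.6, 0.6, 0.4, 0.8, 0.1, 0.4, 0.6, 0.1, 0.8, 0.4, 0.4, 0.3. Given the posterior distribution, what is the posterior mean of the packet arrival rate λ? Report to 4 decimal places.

With a Gamma(shape α, rate β) prior on the exponential rate λ, the posterior after n observations with total T = Σxᵢ is Gamma(α+n, β+T).
Sum of observations T = 5.5 milliseconds; n = 12.
Posterior: Gamma(4.93+12, 10.95+5.5) = Gamma(16.93, 16.45).
Posterior mean of λ = α/β = 16.93/16.45 = 1.0292.

1.0292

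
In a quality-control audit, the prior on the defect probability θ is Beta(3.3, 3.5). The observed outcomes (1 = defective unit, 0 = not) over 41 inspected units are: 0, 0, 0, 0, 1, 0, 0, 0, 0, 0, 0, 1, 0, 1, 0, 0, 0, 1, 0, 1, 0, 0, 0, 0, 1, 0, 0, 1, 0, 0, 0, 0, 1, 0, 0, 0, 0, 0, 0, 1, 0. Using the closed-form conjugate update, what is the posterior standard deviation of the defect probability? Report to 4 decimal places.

0.0626

The Beta prior is conjugate to a Binomial/Bernoulli likelihood; the update adds successes to α and failures to β.
Posterior: Beta(α+k, β+n−k) = Beta(3.3+9, 3.5+32) = Beta(12.3, 35.5).
Var = αβ/((α+β)²(α+β+1)) = 12.3·35.5/(47.8²·48.8) = 0.00391614; SD = √0.00391614 = 0.0626.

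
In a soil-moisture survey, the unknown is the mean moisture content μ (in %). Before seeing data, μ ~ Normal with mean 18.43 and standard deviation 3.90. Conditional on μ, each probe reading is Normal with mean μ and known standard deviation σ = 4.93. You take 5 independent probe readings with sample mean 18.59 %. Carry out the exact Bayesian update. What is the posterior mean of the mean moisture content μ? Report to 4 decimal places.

For Normal data with known variance σ², a Normal(μ₀, σ₀²) prior on μ is conjugate. Posterior precision = 1/σ₀² + n/σ²; posterior mean is the precision-weighted average of μ₀ and x̄.
n·x̄ = 5·18.59 = 92.95.
σ₀² = 3.90² = 15.21, σ² = 4.93² = 24.3049; σ² + n·σ₀² = 24.3049 + 5·15.21 = 100.3549.
Posterior mean = (μ₀/σ₀² + n·x̄/σ²)/(1/σ₀² + n/σ²) = (σ²·μ₀ + σ₀²·n·x̄)/(σ² + n·σ₀²) = (24.3049·18.43 + 15.21·92.95)/100.3549 = 1861.708807/100.3549 = 18.5512.

18.5512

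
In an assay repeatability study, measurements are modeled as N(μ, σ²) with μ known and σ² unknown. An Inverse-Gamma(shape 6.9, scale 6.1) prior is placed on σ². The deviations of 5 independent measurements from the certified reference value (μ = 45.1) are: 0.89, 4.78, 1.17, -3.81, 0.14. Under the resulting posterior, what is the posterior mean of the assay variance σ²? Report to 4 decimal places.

With known mean μ and an Inverse-Gamma(α, β) prior on σ², the Normal likelihood is conjugate: posterior is Inv-Gamma(α + n/2, β + Σ(xᵢ−μ)²/2).
Σ(xᵢ−μ)² = (0.89)² + (4.78)² + (1.17)² + (-3.81)² + (0.14)² = 39.5451.
Posterior: Inv-Gamma(6.9 + 5/2, 6.1 + 39.5451/2) = Inv-Gamma(9.40, 25.87255).
E[σ²|data] = β/(α−1) = 25.87255/8.40 = 3.0801.

3.0801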